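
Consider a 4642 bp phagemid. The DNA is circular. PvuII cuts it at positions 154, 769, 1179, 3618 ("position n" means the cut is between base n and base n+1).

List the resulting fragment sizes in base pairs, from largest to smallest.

2439, 1178, 615, 410 bp

Circular molecule, 4 cuts → 4 fragments:
  769 − 154 = 615 bp
  1179 − 769 = 410 bp
  3618 − 1179 = 2439 bp
  wrap: 4642 − 3618 + 154 = 1178 bp
Sorted largest to smallest: 2439, 1178, 615, 410 bp.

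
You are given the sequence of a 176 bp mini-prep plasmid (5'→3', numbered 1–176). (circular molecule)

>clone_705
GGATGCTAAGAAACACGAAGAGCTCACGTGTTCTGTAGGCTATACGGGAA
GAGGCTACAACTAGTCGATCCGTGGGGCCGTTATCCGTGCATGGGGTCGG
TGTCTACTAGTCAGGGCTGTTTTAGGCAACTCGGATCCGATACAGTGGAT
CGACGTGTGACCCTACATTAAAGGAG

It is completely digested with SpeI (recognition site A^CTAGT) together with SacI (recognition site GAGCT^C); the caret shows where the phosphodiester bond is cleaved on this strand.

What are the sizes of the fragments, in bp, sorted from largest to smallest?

SpeI sites (ACTAGT) start at positions 60, 106.
SpeI cuts after the first base of each site, so after positions 60, 106.
The SacI site (GAGCTC) starts at position 20.
SacI cuts after base 5 of each site (before the last base), so after position 24.
Combined cut positions: 24, 60, 106.
Circular molecule, 3 cuts → 3 fragments:
  25–60 → 36 bp
  61–106 → 46 bp
  107–176 then 1–24 → 70 + 24 = 94 bp
Sorted largest to smallest: 94, 46, 36 bp.

94, 46, 36 bp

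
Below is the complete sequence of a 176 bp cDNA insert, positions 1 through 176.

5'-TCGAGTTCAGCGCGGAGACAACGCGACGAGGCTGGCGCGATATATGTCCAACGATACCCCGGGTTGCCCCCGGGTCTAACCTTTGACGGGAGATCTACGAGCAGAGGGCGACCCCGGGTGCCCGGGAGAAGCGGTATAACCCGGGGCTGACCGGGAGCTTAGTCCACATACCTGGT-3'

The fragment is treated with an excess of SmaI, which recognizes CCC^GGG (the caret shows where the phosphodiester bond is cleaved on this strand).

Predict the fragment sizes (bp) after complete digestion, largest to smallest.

60, 44, 34, 19, 11, 8 bp

SmaI sites (CCCGGG) start at positions 58, 69, 113, 121, 140.
SmaI cuts after base 3 of each site, so after positions 60, 71, 115, 123, 142.
Linear molecule, 5 cuts → 6 fragments:
  1–60 → 60 bp
  61–71 → 11 bp
  72–115 → 44 bp
  116–123 → 8 bp
  124–142 → 19 bp
  143–176 → 34 bp
Sorted largest to smallest: 60, 44, 34, 19, 11, 8 bp.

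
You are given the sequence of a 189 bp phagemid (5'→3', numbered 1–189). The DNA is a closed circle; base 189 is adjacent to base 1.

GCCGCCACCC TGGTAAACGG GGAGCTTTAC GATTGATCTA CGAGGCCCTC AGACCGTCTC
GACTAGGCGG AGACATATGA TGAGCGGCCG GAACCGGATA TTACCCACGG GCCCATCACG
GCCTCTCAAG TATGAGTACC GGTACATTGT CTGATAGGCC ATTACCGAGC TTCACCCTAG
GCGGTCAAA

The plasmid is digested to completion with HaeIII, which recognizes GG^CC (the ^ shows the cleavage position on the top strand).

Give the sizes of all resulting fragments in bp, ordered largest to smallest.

76, 42, 37, 24, 10 bp

HaeIII sites (GGCC) start at positions 44, 86, 110, 120, 157.
HaeIII cuts after base 2 of each site, so after positions 45, 87, 111, 121, 158.
Circular molecule, 5 cuts → 5 fragments:
  46–87 → 42 bp
  88–111 → 24 bp
  112–121 → 10 bp
  122–158 → 37 bp
  159–189 then 1–45 → 31 + 45 = 76 bp
Sorted largest to smallest: 76, 42, 37, 24, 10 bp.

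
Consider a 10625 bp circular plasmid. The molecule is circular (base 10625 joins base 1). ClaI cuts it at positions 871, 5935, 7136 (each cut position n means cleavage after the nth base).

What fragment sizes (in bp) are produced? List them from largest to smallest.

5064, 4360, 1201 bp

Circular molecule, 3 cuts → 3 fragments:
  5935 − 871 = 5064 bp
  7136 − 5935 = 1201 bp
  wrap: 10625 − 7136 + 871 = 4360 bp
Sorted largest to smallest: 5064, 4360, 1201 bp.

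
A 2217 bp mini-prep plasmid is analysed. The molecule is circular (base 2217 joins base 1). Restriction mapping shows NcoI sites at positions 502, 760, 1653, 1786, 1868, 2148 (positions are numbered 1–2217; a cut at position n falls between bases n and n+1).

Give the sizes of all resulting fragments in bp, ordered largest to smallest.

Circular molecule, 6 cuts → 6 fragments:
  760 − 502 = 258 bp
  1653 − 760 = 893 bp
  1786 − 1653 = 133 bp
  1868 − 1786 = 82 bp
  2148 − 1868 = 280 bp
  wrap: 2217 − 2148 + 502 = 571 bp
Sorted largest to smallest: 893, 571, 280, 258, 133, 82 bp.

893, 571, 280, 258, 133, 82 bp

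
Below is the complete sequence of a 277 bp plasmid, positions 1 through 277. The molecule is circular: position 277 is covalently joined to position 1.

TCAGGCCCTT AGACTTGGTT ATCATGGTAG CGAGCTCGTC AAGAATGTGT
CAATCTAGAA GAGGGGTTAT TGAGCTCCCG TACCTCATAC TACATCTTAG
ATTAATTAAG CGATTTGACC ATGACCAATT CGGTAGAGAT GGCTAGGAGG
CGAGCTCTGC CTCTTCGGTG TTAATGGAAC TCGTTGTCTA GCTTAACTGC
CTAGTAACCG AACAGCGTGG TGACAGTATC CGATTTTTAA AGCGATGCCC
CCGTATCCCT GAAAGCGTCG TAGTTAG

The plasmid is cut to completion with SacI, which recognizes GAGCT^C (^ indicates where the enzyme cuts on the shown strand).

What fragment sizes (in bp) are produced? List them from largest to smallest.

157, 80, 40 bp

SacI sites (GAGCTC) start at positions 32, 72, 152.
SacI cuts after base 5 of each site (before the last base), so after positions 36, 76, 156.
Circular molecule, 3 cuts → 3 fragments:
  37–76 → 40 bp
  77–156 → 80 bp
  157–277 then 1–36 → 121 + 36 = 157 bp
Sorted largest to smallest: 157, 80, 40 bp.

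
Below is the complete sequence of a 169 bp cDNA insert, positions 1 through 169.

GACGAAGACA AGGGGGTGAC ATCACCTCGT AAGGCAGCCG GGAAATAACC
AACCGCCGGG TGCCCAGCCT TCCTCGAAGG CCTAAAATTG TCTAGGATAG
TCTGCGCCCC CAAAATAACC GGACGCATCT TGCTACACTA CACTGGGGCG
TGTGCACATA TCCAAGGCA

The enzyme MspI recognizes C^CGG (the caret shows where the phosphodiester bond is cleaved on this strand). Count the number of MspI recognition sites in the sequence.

CCGG occurs starting at positions 38, 56, 119.
MspI cuts at 3 sites.

3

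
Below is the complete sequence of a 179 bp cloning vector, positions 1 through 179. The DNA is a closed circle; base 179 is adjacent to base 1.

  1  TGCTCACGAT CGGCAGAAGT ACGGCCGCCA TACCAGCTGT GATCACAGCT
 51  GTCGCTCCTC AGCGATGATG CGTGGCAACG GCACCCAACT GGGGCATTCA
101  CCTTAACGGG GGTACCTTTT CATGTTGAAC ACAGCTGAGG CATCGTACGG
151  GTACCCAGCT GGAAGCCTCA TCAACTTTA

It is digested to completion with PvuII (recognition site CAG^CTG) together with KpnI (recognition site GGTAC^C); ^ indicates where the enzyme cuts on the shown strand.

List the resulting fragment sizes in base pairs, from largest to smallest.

67, 57, 20, 19, 12, 4 bp

PvuII sites (CAGCTG) start at positions 34, 46, 132, 156.
PvuII cuts after base 3 of each site, so after positions 36, 48, 134, 158.
KpnI sites (GGTACC) start at positions 111, 150.
KpnI cuts after base 5 of each site (before the last base), so after positions 115, 154.
Combined cut positions: 36, 48, 115, 134, 154, 158.
Circular molecule, 6 cuts → 6 fragments:
  37–48 → 12 bp
  49–115 → 67 bp
  116–134 → 19 bp
  135–154 → 20 bp
  155–158 → 4 bp
  159–179 then 1–36 → 21 + 36 = 57 bp
Sorted largest to smallest: 67, 57, 20, 19, 12, 4 bp.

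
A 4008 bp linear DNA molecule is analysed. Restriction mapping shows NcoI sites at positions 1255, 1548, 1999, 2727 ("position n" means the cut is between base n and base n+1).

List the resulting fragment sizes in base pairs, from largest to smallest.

Linear molecule, 4 cuts → 5 fragments:
  1255 − 0 = 1255 bp
  1548 − 1255 = 293 bp
  1999 − 1548 = 451 bp
  2727 − 1999 = 728 bp
  4008 − 2727 = 1281 bp
Sorted largest to smallest: 1281, 1255, 728, 451, 293 bp.

1281, 1255, 728, 451, 293 bp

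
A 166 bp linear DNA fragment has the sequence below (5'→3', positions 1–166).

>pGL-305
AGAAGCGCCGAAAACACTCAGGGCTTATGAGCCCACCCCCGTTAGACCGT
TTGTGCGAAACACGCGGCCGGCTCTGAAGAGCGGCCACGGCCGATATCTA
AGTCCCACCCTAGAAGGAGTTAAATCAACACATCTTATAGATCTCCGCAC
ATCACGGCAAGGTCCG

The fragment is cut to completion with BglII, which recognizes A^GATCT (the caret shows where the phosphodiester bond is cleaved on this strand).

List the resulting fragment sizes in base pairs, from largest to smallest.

The BglII site (AGATCT) starts at position 139.
BglII cuts after the first base of each site, so after position 139.
Linear molecule, 1 cut → 2 fragments:
  1–139 → 139 bp
  140–166 → 27 bp
Sorted largest to smallest: 139, 27 bp.

139, 27 bp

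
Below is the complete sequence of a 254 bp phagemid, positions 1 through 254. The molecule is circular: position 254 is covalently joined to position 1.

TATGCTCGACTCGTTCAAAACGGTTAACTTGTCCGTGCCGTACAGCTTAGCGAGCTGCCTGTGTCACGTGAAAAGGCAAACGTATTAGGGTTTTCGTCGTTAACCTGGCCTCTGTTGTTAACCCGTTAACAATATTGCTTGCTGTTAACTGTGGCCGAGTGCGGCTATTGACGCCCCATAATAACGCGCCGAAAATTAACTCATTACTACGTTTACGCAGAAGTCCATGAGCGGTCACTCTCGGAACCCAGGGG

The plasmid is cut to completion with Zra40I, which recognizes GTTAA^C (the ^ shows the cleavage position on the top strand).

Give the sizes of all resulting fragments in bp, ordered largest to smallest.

133, 76, 19, 18, 8 bp

Zra40I sites (GTTAAC) start at positions 23, 99, 117, 125, 144.
Zra40I cuts after base 5 of each site (before the last base), so after positions 27, 103, 121, 129, 148.
Circular molecule, 5 cuts → 5 fragments:
  28–103 → 76 bp
  104–121 → 18 bp
  122–129 → 8 bp
  130–148 → 19 bp
  149–254 then 1–27 → 106 + 27 = 133 bp
Sorted largest to smallest: 133, 76, 19, 18, 8 bp.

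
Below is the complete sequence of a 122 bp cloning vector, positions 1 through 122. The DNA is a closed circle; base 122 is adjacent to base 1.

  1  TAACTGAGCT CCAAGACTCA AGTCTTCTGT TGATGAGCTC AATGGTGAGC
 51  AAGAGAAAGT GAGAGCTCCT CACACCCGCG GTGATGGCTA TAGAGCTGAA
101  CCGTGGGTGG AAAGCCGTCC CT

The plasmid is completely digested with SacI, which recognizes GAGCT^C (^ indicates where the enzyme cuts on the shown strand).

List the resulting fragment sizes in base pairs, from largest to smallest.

SacI sites (GAGCTC) start at positions 6, 35, 63.
SacI cuts after base 5 of each site (before the last base), so after positions 10, 39, 67.
Circular molecule, 3 cuts → 3 fragments:
  11–39 → 29 bp
  40–67 → 28 bp
  68–122 then 1–10 → 55 + 10 = 65 bp
Sorted largest to smallest: 65, 29, 28 bp.

65, 29, 28 bp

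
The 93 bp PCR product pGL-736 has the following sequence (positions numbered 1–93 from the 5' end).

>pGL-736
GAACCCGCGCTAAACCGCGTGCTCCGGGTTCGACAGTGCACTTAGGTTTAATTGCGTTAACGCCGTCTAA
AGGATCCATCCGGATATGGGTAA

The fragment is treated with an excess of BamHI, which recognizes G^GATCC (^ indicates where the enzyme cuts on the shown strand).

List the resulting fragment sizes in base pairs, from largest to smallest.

The BamHI site (GGATCC) starts at position 72.
BamHI cuts after the first base of each site, so after position 72.
Linear molecule, 1 cut → 2 fragments:
  1–72 → 72 bp
  73–93 → 21 bp
Sorted largest to smallest: 72, 21 bp.

72, 21 bp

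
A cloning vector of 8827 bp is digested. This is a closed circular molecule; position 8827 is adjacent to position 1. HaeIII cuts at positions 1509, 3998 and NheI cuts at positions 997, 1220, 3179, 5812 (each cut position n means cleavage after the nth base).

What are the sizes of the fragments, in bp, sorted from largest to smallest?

4012, 1814, 1670, 819, 289, 223 bp

Combined cut positions (sorted): 997, 1220, 1509, 3179, 3998, 5812.
Circular molecule, 6 cuts → 6 fragments:
  1220 − 997 = 223 bp
  1509 − 1220 = 289 bp
  3179 − 1509 = 1670 bp
  3998 − 3179 = 819 bp
  5812 − 3998 = 1814 bp
  wrap: 8827 − 5812 + 997 = 4012 bp
Sorted largest to smallest: 4012, 1814, 1670, 819, 289, 223 bp.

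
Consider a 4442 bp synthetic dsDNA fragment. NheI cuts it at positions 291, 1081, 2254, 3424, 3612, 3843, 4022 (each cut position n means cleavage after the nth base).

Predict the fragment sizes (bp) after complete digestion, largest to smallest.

1173, 1170, 790, 420, 291, 231, 188, 179 bp

Linear molecule, 7 cuts → 8 fragments:
  291 − 0 = 291 bp
  1081 − 291 = 790 bp
  2254 − 1081 = 1173 bp
  3424 − 2254 = 1170 bp
  3612 − 3424 = 188 bp
  3843 − 3612 = 231 bp
  4022 − 3843 = 179 bp
  4442 − 4022 = 420 bp
Sorted largest to smallest: 1173, 1170, 790, 420, 291, 231, 188, 179 bp.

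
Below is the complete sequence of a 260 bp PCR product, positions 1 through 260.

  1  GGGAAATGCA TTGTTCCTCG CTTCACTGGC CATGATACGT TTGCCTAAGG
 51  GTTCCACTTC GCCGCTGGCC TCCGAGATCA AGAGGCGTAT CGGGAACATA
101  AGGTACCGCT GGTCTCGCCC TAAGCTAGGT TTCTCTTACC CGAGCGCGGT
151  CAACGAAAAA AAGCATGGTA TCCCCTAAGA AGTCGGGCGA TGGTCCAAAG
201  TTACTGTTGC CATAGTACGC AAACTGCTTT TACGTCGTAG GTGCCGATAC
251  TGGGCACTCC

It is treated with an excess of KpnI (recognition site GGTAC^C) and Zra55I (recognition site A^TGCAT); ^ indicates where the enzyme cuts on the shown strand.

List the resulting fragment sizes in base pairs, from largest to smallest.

154, 100, 6 bp

The KpnI site (GGTACC) starts at position 102.
KpnI cuts after base 5 of each site (before the last base), so after position 106.
The Zra55I site (ATGCAT) starts at position 6.
Zra55I cuts after the first base of each site, so after position 6.
Combined cut positions: 6, 106.
Linear molecule, 2 cuts → 3 fragments:
  1–6 → 6 bp
  7–106 → 100 bp
  107–260 → 154 bp
Sorted largest to smallest: 154, 100, 6 bp.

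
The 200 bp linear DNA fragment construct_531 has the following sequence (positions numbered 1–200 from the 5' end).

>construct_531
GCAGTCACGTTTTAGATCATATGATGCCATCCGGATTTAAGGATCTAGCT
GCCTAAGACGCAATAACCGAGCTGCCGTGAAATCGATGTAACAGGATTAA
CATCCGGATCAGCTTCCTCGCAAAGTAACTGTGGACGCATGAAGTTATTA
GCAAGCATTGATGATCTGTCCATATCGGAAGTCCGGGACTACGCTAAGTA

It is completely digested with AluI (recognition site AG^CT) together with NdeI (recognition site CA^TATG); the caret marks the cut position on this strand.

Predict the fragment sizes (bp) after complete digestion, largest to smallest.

88, 41, 29, 23, 19 bp

AluI sites (AGCT) start at positions 47, 70, 111.
AluI cuts after base 2 of each site, so after positions 48, 71, 112.
The NdeI site (CATATG) starts at position 18.
NdeI cuts after base 2 of each site, so after position 19.
Combined cut positions: 19, 48, 71, 112.
Linear molecule, 4 cuts → 5 fragments:
  1–19 → 19 bp
  20–48 → 29 bp
  49–71 → 23 bp
  72–112 → 41 bp
  113–200 → 88 bp
Sorted largest to smallest: 88, 41, 29, 23, 19 bp.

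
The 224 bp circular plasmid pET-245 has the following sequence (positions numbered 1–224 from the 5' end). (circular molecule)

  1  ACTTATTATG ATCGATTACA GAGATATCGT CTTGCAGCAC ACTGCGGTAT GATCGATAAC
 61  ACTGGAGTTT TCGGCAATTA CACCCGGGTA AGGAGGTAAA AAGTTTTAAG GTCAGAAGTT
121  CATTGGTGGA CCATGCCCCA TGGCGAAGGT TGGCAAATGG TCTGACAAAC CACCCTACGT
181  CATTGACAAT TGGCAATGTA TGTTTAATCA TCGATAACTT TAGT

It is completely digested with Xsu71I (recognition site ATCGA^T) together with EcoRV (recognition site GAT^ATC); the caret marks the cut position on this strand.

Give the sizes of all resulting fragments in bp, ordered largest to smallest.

Xsu71I sites (ATCGAT) start at positions 11, 52, 210.
Xsu71I cuts after base 5 of each site (before the last base), so after positions 15, 56, 214.
The EcoRV site (GATATC) starts at position 23.
EcoRV cuts after base 3 of each site, so after position 25.
Combined cut positions: 15, 25, 56, 214.
Circular molecule, 4 cuts → 4 fragments:
  16–25 → 10 bp
  26–56 → 31 bp
  57–214 → 158 bp
  215–224 then 1–15 → 10 + 15 = 25 bp
Sorted largest to smallest: 158, 31, 25, 10 bp.

158, 31, 25, 10 bp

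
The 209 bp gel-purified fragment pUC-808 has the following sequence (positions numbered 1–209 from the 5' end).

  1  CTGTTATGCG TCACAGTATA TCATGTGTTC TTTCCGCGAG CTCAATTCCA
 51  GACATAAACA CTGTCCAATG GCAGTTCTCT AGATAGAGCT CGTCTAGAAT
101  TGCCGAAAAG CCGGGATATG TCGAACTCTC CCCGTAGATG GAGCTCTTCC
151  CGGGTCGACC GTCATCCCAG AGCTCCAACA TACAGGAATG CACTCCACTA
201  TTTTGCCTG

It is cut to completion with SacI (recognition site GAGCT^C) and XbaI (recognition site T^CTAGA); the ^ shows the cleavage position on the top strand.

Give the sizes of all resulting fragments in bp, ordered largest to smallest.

SacI sites (GAGCTC) start at positions 38, 86, 141, 170.
SacI cuts after base 5 of each site (before the last base), so after positions 42, 90, 145, 174.
XbaI sites (TCTAGA) start at positions 78, 93.
XbaI cuts after the first base of each site, so after positions 78, 93.
Combined cut positions: 42, 78, 90, 93, 145, 174.
Linear molecule, 6 cuts → 7 fragments:
  1–42 → 42 bp
  43–78 → 36 bp
  79–90 → 12 bp
  91–93 → 3 bp
  94–145 → 52 bp
  146–174 → 29 bp
  175–209 → 35 bp
Sorted largest to smallest: 52, 42, 36, 35, 29, 12, 3 bp.

52, 42, 36, 35, 29, 12, 3 bp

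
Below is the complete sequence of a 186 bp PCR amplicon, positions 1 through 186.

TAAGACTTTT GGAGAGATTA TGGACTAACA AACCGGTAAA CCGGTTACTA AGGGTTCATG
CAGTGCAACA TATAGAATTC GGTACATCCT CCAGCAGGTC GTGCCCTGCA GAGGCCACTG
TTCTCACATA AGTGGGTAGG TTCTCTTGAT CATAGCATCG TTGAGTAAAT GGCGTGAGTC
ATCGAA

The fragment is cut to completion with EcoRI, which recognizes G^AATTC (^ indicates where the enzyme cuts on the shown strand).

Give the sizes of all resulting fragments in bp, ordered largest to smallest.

111, 75 bp

The EcoRI site (GAATTC) starts at position 75.
EcoRI cuts after the first base of each site, so after position 75.
Linear molecule, 1 cut → 2 fragments:
  1–75 → 75 bp
  76–186 → 111 bp
Sorted largest to smallest: 111, 75 bp.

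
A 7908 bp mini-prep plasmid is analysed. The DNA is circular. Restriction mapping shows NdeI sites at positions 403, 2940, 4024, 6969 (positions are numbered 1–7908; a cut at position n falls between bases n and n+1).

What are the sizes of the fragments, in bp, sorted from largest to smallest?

Circular molecule, 4 cuts → 4 fragments:
  2940 − 403 = 2537 bp
  4024 − 2940 = 1084 bp
  6969 − 4024 = 2945 bp
  wrap: 7908 − 6969 + 403 = 1342 bp
Sorted largest to smallest: 2945, 2537, 1342, 1084 bp.

2945, 2537, 1342, 1084 bp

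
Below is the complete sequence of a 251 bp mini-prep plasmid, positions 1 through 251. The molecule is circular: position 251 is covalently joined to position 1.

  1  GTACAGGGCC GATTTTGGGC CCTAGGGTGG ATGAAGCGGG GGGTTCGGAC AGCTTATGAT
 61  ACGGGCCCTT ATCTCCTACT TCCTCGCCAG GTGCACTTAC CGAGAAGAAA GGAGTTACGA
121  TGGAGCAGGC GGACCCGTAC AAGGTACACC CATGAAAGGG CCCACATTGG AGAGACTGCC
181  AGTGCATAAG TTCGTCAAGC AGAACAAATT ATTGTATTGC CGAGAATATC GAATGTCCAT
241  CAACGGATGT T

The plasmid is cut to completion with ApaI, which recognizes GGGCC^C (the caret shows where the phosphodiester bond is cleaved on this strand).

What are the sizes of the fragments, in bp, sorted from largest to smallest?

110, 95, 46 bp

ApaI sites (GGGCCC) start at positions 17, 63, 158.
ApaI cuts after base 5 of each site (before the last base), so after positions 21, 67, 162.
Circular molecule, 3 cuts → 3 fragments:
  22–67 → 46 bp
  68–162 → 95 bp
  163–251 then 1–21 → 89 + 21 = 110 bp
Sorted largest to smallest: 110, 95, 46 bp.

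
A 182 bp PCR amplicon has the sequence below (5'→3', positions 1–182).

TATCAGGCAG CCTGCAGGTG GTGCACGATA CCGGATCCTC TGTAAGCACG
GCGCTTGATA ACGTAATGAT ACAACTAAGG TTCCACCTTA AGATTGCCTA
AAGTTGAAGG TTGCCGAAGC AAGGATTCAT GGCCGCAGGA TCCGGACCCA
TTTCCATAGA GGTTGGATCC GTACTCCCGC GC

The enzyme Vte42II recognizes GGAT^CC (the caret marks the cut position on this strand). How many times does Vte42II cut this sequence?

3

GGATCC occurs starting at positions 33, 138, 165.
Vte42II cuts at 3 sites.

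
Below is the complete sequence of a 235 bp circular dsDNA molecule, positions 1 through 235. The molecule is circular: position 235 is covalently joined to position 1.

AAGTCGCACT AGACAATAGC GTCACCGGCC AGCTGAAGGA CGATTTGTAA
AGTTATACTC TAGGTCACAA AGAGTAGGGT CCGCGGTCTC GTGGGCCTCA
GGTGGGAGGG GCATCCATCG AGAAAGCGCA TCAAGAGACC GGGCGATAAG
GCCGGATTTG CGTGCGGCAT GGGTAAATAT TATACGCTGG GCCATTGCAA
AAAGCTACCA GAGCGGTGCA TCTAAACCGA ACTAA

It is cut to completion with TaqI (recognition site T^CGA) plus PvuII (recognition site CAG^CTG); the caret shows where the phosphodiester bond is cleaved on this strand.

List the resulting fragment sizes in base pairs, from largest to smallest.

The TaqI site (TCGA) starts at position 118.
TaqI cuts after the first base of each site, so after position 118.
The PvuII site (CAGCTG) starts at position 30.
PvuII cuts after base 3 of each site, so after position 32.
Combined cut positions: 32, 118.
Circular molecule, 2 cuts → 2 fragments:
  33–118 → 86 bp
  119–235 then 1–32 → 117 + 32 = 149 bp
Sorted largest to smallest: 149, 86 bp.

149, 86 bp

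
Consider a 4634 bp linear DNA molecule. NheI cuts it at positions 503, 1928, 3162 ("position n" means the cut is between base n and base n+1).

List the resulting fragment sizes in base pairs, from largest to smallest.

1472, 1425, 1234, 503 bp

Linear molecule, 3 cuts → 4 fragments:
  503 − 0 = 503 bp
  1928 − 503 = 1425 bp
  3162 − 1928 = 1234 bp
  4634 − 3162 = 1472 bp
Sorted largest to smallest: 1472, 1425, 1234, 503 bp.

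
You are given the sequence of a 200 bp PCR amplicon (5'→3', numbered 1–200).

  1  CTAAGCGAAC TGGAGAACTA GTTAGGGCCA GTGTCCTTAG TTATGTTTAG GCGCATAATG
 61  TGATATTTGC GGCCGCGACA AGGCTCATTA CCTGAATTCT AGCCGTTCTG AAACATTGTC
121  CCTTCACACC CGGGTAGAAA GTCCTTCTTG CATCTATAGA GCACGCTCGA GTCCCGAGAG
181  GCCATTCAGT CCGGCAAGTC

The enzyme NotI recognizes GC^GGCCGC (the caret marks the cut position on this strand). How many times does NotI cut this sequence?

GCGGCCGC occurs starting at position 69.
NotI cuts at 1 site.

1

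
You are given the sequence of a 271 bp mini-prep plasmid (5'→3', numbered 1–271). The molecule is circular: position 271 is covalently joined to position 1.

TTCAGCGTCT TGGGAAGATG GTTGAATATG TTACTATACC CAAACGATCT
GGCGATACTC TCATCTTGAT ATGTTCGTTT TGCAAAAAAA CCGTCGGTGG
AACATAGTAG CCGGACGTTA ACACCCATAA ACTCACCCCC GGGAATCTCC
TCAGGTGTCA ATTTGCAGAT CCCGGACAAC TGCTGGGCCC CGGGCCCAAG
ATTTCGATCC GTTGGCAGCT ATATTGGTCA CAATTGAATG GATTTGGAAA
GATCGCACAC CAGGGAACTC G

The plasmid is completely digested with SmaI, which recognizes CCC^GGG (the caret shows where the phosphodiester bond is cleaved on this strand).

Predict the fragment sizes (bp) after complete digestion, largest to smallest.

SmaI sites (CCCGGG) start at positions 138, 189.
SmaI cuts after base 3 of each site, so after positions 140, 191.
Circular molecule, 2 cuts → 2 fragments:
  141–191 → 51 bp
  192–271 then 1–140 → 80 + 140 = 220 bp
Sorted largest to smallest: 220, 51 bp.

220, 51 bp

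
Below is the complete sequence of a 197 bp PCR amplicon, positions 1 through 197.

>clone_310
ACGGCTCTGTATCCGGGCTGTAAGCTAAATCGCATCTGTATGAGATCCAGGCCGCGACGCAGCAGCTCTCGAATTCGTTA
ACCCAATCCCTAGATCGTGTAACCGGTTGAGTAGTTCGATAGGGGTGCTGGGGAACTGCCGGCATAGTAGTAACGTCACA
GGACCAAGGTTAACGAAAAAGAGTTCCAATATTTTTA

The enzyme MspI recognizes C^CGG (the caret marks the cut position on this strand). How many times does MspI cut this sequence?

3

CCGG occurs starting at positions 13, 103, 139.
MspI cuts at 3 sites.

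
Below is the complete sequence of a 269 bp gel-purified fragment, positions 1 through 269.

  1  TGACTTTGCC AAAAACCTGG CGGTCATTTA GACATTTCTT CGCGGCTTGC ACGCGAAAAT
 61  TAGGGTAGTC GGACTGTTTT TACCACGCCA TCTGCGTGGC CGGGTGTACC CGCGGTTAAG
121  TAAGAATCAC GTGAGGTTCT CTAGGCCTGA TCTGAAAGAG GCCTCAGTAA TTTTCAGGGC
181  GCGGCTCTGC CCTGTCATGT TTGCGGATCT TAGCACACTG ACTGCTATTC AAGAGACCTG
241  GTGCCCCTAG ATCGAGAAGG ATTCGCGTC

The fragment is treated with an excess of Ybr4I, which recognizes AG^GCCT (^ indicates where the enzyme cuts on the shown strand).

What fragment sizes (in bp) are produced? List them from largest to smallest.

144, 109, 16 bp

Ybr4I sites (AGGCCT) start at positions 143, 159.
Ybr4I cuts after base 2 of each site, so after positions 144, 160.
Linear molecule, 2 cuts → 3 fragments:
  1–144 → 144 bp
  145–160 → 16 bp
  161–269 → 109 bp
Sorted largest to smallest: 144, 109, 16 bp.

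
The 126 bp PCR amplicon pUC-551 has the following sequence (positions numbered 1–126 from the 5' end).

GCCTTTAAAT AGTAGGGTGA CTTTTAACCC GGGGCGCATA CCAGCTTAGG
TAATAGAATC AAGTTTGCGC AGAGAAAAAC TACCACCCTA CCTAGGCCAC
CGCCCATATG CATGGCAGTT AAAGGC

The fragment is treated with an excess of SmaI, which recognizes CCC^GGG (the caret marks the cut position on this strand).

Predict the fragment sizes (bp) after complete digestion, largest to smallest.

The SmaI site (CCCGGG) starts at position 28.
SmaI cuts after base 3 of each site, so after position 30.
Linear molecule, 1 cut → 2 fragments:
  1–30 → 30 bp
  31–126 → 96 bp
Sorted largest to smallest: 96, 30 bp.

96, 30 bp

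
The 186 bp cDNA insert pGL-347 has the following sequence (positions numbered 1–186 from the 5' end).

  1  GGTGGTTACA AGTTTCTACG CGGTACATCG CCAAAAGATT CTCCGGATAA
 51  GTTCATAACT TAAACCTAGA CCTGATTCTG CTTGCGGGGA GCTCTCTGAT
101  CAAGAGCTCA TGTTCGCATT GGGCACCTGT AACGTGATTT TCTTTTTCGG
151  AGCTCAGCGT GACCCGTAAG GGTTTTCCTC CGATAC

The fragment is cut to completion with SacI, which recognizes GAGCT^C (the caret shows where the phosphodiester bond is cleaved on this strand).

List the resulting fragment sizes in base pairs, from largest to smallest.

SacI sites (GAGCTC) start at positions 89, 104, 150.
SacI cuts after base 5 of each site (before the last base), so after positions 93, 108, 154.
Linear molecule, 3 cuts → 4 fragments:
  1–93 → 93 bp
  94–108 → 15 bp
  109–154 → 46 bp
  155–186 → 32 bp
Sorted largest to smallest: 93, 46, 32, 15 bp.

93, 46, 32, 15 bp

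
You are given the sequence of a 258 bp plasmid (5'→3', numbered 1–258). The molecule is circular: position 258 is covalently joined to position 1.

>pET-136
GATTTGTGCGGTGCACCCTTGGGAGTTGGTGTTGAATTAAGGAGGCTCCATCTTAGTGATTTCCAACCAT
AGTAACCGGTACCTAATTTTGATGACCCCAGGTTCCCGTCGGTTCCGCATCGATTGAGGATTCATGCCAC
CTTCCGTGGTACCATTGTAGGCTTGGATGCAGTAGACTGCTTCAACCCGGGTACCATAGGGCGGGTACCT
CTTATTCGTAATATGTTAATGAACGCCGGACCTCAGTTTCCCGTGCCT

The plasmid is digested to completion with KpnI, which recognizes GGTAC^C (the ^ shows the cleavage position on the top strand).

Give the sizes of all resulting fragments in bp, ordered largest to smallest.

KpnI sites (GGTACC) start at positions 78, 148, 190, 204.
KpnI cuts after base 5 of each site (before the last base), so after positions 82, 152, 194, 208.
Circular molecule, 4 cuts → 4 fragments:
  83–152 → 70 bp
  153–194 → 42 bp
  195–208 → 14 bp
  209–258 then 1–82 → 50 + 82 = 132 bp
Sorted largest to smallest: 132, 70, 42, 14 bp.

132, 70, 42, 14 bp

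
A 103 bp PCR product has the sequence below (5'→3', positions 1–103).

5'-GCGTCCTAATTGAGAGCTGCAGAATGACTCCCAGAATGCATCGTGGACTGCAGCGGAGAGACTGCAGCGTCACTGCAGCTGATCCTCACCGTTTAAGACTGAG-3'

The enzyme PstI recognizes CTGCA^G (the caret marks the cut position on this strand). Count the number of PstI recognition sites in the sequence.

CTGCAG occurs starting at positions 17, 48, 62, 73.
PstI cuts at 4 sites.

4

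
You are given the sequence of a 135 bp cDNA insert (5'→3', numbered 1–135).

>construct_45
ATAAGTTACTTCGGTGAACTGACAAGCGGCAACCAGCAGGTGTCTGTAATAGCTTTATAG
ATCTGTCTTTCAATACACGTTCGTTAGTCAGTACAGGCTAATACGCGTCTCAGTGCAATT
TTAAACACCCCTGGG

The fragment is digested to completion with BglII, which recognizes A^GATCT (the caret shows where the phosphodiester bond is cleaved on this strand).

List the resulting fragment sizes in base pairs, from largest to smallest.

76, 59 bp

The BglII site (AGATCT) starts at position 59.
BglII cuts after the first base of each site, so after position 59.
Linear molecule, 1 cut → 2 fragments:
  1–59 → 59 bp
  60–135 → 76 bp
Sorted largest to smallest: 76, 59 bp.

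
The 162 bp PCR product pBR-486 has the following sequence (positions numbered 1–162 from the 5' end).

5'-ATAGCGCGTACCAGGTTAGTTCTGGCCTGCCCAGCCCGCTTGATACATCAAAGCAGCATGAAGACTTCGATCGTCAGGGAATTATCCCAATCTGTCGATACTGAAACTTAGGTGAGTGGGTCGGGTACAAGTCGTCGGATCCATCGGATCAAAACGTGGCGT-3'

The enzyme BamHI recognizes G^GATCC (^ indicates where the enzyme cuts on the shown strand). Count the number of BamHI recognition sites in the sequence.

1

GGATCC occurs starting at position 137.
BamHI cuts at 1 site.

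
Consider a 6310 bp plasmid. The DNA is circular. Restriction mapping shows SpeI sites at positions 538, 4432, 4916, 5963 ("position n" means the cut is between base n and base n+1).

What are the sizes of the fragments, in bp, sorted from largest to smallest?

Circular molecule, 4 cuts → 4 fragments:
  4432 − 538 = 3894 bp
  4916 − 4432 = 484 bp
  5963 − 4916 = 1047 bp
  wrap: 6310 − 5963 + 538 = 885 bp
Sorted largest to smallest: 3894, 1047, 885, 484 bp.

3894, 1047, 885, 484 bp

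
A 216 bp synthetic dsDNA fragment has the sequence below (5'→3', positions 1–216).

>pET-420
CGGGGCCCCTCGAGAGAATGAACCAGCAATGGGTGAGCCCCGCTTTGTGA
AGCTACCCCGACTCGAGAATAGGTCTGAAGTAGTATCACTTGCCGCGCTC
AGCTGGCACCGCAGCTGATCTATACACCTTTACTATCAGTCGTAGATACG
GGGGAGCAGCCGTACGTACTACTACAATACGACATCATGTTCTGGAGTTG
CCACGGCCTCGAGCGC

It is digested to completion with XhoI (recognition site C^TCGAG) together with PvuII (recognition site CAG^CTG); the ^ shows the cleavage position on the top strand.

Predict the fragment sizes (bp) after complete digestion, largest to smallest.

94, 53, 40, 12, 9, 8 bp

XhoI sites (CTCGAG) start at positions 9, 62, 208.
XhoI cuts after the first base of each site, so after positions 9, 62, 208.
PvuII sites (CAGCTG) start at positions 100, 112.
PvuII cuts after base 3 of each site, so after positions 102, 114.
Combined cut positions: 9, 62, 102, 114, 208.
Linear molecule, 5 cuts → 6 fragments:
  1–9 → 9 bp
  10–62 → 53 bp
  63–102 → 40 bp
  103–114 → 12 bp
  115–208 → 94 bp
  209–216 → 8 bp
Sorted largest to smallest: 94, 53, 40, 12, 9, 8 bp.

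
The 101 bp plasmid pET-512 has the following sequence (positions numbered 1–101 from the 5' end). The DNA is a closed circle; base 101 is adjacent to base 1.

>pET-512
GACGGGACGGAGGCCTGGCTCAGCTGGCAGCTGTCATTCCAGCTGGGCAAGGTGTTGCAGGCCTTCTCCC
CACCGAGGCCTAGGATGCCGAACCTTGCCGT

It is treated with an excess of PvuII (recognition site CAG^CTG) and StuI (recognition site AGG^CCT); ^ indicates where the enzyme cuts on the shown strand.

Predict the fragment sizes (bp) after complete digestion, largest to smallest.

36, 19, 17, 12, 10, 7 bp

PvuII sites (CAGCTG) start at positions 21, 28, 40.
PvuII cuts after base 3 of each site, so after positions 23, 30, 42.
StuI sites (AGGCCT) start at positions 11, 59, 76.
StuI cuts after base 3 of each site, so after positions 13, 61, 78.
Combined cut positions: 13, 23, 30, 42, 61, 78.
Circular molecule, 6 cuts → 6 fragments:
  14–23 → 10 bp
  24–30 → 7 bp
  31–42 → 12 bp
  43–61 → 19 bp
  62–78 → 17 bp
  79–101 then 1–13 → 23 + 13 = 36 bp
Sorted largest to smallest: 36, 19, 17, 12, 10, 7 bp.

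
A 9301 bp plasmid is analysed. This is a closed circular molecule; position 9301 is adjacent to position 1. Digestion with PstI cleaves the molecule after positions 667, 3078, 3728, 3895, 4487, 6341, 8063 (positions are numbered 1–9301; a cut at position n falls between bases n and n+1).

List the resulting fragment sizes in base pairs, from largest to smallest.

2411, 1905, 1854, 1722, 650, 592, 167 bp

Circular molecule, 7 cuts → 7 fragments:
  3078 − 667 = 2411 bp
  3728 − 3078 = 650 bp
  3895 − 3728 = 167 bp
  4487 − 3895 = 592 bp
  6341 − 4487 = 1854 bp
  8063 − 6341 = 1722 bp
  wrap: 9301 − 8063 + 667 = 1905 bp
Sorted largest to smallest: 2411, 1905, 1854, 1722, 650, 592, 167 bp.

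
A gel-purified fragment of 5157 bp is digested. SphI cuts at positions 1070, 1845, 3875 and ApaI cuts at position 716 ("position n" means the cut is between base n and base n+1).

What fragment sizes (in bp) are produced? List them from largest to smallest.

Combined cut positions (sorted): 716, 1070, 1845, 3875.
Linear molecule, 4 cuts → 5 fragments:
  716 − 0 = 716 bp
  1070 − 716 = 354 bp
  1845 − 1070 = 775 bp
  3875 − 1845 = 2030 bp
  5157 − 3875 = 1282 bp
Sorted largest to smallest: 2030, 1282, 775, 716, 354 bp.

2030, 1282, 775, 716, 354 bp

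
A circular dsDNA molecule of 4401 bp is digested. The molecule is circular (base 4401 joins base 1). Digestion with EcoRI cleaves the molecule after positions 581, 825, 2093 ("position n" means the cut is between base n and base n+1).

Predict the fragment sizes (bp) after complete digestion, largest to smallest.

2889, 1268, 244 bp

Circular molecule, 3 cuts → 3 fragments:
  825 − 581 = 244 bp
  2093 − 825 = 1268 bp
  wrap: 4401 − 2093 + 581 = 2889 bp
Sorted largest to smallest: 2889, 1268, 244 bp.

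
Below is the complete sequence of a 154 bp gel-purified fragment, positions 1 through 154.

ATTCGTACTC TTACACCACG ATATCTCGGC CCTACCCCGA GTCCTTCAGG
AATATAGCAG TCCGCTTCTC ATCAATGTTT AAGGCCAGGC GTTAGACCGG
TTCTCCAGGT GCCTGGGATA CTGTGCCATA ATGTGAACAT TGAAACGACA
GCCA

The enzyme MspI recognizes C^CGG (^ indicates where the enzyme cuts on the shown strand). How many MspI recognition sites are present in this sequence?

1

CCGG occurs starting at position 97.
MspI cuts at 1 site.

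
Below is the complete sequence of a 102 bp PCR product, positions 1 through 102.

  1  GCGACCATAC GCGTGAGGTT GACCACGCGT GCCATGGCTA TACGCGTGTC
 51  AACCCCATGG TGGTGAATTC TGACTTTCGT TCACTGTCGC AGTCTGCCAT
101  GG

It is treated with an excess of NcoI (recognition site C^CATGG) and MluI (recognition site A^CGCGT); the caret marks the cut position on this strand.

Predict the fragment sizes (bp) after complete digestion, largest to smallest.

NcoI sites (CCATGG) start at positions 32, 55, 97.
NcoI cuts after the first base of each site, so after positions 32, 55, 97.
MluI sites (ACGCGT) start at positions 9, 25, 42.
MluI cuts after the first base of each site, so after positions 9, 25, 42.
Combined cut positions: 9, 25, 32, 42, 55, 97.
Linear molecule, 6 cuts → 7 fragments:
  1–9 → 9 bp
  10–25 → 16 bp
  26–32 → 7 bp
  33–42 → 10 bp
  43–55 → 13 bp
  56–97 → 42 bp
  98–102 → 5 bp
Sorted largest to smallest: 42, 16, 13, 10, 9, 7, 5 bp.

42, 16, 13, 10, 9, 7, 5 bp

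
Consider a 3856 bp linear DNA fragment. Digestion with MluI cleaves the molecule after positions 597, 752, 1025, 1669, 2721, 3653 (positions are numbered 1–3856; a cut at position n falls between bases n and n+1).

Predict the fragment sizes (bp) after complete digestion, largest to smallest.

1052, 932, 644, 597, 273, 203, 155 bp

Linear molecule, 6 cuts → 7 fragments:
  597 − 0 = 597 bp
  752 − 597 = 155 bp
  1025 − 752 = 273 bp
  1669 − 1025 = 644 bp
  2721 − 1669 = 1052 bp
  3653 − 2721 = 932 bp
  3856 − 3653 = 203 bp
Sorted largest to smallest: 1052, 932, 644, 597, 273, 203, 155 bp.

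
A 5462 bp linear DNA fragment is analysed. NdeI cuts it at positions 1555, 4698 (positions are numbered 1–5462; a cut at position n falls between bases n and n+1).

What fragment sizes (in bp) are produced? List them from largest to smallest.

Linear molecule, 2 cuts → 3 fragments:
  1555 − 0 = 1555 bp
  4698 − 1555 = 3143 bp
  5462 − 4698 = 764 bp
Sorted largest to smallest: 3143, 1555, 764 bp.

3143, 1555, 764 bp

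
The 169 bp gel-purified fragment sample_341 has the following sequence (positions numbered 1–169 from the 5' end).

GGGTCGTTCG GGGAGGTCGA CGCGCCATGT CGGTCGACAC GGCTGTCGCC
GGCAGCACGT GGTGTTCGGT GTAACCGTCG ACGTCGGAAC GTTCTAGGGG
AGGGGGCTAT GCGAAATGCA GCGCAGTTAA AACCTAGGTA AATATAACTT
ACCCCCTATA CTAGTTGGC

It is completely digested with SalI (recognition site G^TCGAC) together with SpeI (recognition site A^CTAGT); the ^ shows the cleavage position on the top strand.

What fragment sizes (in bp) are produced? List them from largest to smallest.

83, 44, 17, 16, 9 bp

SalI sites (GTCGAC) start at positions 16, 33, 77.
SalI cuts after the first base of each site, so after positions 16, 33, 77.
The SpeI site (ACTAGT) starts at position 160.
SpeI cuts after the first base of each site, so after position 160.
Combined cut positions: 16, 33, 77, 160.
Linear molecule, 4 cuts → 5 fragments:
  1–16 → 16 bp
  17–33 → 17 bp
  34–77 → 44 bp
  78–160 → 83 bp
  161–169 → 9 bp
Sorted largest to smallest: 83, 44, 17, 16, 9 bp.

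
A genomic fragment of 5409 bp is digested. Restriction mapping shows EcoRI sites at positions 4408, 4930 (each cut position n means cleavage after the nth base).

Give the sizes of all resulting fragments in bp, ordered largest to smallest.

4408, 522, 479 bp

Linear molecule, 2 cuts → 3 fragments:
  4408 − 0 = 4408 bp
  4930 − 4408 = 522 bp
  5409 − 4930 = 479 bp
Sorted largest to smallest: 4408, 522, 479 bp.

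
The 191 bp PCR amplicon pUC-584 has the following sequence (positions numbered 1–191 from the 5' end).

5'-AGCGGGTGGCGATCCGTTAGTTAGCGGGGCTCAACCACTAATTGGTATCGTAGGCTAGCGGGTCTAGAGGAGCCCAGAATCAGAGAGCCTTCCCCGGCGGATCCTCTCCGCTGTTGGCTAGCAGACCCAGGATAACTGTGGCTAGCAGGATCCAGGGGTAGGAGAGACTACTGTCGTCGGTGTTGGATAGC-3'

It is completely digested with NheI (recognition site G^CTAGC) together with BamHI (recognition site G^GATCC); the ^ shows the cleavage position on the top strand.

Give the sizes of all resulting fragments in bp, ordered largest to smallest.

54, 45, 43, 24, 18, 7 bp

NheI sites (GCTAGC) start at positions 54, 117, 141.
NheI cuts after the first base of each site, so after positions 54, 117, 141.
BamHI sites (GGATCC) start at positions 99, 148.
BamHI cuts after the first base of each site, so after positions 99, 148.
Combined cut positions: 54, 99, 117, 141, 148.
Linear molecule, 5 cuts → 6 fragments:
  1–54 → 54 bp
  55–99 → 45 bp
  100–117 → 18 bp
  118–141 → 24 bp
  142–148 → 7 bp
  149–191 → 43 bp
Sorted largest to smallest: 54, 45, 43, 24, 18, 7 bp.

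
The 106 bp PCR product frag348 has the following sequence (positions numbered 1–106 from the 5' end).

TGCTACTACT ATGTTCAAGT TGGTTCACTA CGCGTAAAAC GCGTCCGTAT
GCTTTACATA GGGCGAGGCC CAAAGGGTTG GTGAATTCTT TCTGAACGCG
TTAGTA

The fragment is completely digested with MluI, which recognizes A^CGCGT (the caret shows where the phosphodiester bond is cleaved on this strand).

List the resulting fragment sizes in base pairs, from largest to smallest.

57, 30, 10, 9 bp

MluI sites (ACGCGT) start at positions 30, 39, 96.
MluI cuts after the first base of each site, so after positions 30, 39, 96.
Linear molecule, 3 cuts → 4 fragments:
  1–30 → 30 bp
  31–39 → 9 bp
  40–96 → 57 bp
  97–106 → 10 bp
Sorted largest to smallest: 57, 30, 10, 9 bp.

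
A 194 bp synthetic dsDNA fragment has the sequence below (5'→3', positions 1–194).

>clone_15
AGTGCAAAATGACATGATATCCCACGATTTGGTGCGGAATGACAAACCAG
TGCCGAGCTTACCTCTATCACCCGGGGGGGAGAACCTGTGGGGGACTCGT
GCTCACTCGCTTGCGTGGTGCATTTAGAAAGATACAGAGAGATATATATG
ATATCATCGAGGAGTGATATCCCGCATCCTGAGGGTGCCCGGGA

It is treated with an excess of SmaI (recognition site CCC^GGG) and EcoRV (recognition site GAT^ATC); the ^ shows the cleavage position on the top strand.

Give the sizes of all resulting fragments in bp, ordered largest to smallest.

79, 55, 22, 18, 16, 4 bp

SmaI sites (CCCGGG) start at positions 71, 188.
SmaI cuts after base 3 of each site, so after positions 73, 190.
EcoRV sites (GATATC) start at positions 16, 150, 166.
EcoRV cuts after base 3 of each site, so after positions 18, 152, 168.
Combined cut positions: 18, 73, 152, 168, 190.
Linear molecule, 5 cuts → 6 fragments:
  1–18 → 18 bp
  19–73 → 55 bp
  74–152 → 79 bp
  153–168 → 16 bp
  169–190 → 22 bp
  191–194 → 4 bp
Sorted largest to smallest: 79, 55, 22, 18, 16, 4 bp.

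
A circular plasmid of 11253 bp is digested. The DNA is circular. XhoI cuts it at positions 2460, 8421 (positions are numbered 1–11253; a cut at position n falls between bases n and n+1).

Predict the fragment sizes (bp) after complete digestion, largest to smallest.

5961, 5292 bp

Circular molecule, 2 cuts → 2 fragments:
  8421 − 2460 = 5961 bp
  wrap: 11253 − 8421 + 2460 = 5292 bp
Sorted largest to smallest: 5961, 5292 bp.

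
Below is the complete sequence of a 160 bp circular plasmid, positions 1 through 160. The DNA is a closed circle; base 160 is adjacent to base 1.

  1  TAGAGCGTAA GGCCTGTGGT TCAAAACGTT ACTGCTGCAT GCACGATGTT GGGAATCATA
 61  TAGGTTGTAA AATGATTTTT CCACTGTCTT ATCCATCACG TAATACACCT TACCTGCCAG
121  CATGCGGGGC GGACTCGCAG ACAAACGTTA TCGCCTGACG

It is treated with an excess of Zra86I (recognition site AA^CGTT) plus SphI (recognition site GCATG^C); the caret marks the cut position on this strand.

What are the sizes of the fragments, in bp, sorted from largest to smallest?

83, 41, 21, 15 bp

Zra86I sites (AACGTT) start at positions 25, 144.
Zra86I cuts after base 2 of each site, so after positions 26, 145.
SphI sites (GCATGC) start at positions 37, 120.
SphI cuts after base 5 of each site (before the last base), so after positions 41, 124.
Combined cut positions: 26, 41, 124, 145.
Circular molecule, 4 cuts → 4 fragments:
  27–41 → 15 bp
  42–124 → 83 bp
  125–145 → 21 bp
  146–160 then 1–26 → 15 + 26 = 41 bp
Sorted largest to smallest: 83, 41, 21, 15 bp.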